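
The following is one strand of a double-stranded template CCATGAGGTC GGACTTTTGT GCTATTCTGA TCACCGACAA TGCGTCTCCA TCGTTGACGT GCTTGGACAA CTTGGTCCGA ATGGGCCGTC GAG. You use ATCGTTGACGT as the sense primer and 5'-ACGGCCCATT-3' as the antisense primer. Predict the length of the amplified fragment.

40 bp

Scanning the template, ATCGTTGACGT occurs at positions 50–60; this primer anneals to the bottom strand there with its 3' end pointing downstream.
Taking the reverse complement of ACGGCCCATT gives AATGGGCCGT, found at positions 80–89 on the template; the primer anneals here to the top strand with its 3' end pointing upstream.
The product runs from position 50 to position 89, so its length is 89 − 50 + 1 = 40 bp.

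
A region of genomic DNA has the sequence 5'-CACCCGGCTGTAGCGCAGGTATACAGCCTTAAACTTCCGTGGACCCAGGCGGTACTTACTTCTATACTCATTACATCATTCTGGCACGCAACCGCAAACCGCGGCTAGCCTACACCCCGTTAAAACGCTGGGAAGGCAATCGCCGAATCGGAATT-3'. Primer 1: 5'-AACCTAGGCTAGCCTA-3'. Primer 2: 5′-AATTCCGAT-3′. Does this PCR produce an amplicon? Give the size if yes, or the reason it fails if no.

No product — primer 1 has no binding site in the template.

Primer 1 (AACCTAGGCTAGCCTA) does not match the top strand, and its reverse complement TAGGCTAGCCTAGGTT does not match either.
With no annealing site for primer 1, no amplification occurs.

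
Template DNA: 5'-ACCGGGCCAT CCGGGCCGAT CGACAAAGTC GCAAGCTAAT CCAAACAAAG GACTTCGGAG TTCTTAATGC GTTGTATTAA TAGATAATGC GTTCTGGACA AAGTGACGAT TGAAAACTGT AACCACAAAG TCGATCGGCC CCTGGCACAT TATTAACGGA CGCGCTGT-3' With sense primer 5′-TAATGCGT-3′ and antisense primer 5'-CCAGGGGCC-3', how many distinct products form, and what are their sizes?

Two products: 81 bp, 61 bp

The forward primer TAATGCGT matches the top strand at positions 65–72, 85–92.
The reverse primer's reverse complement is GGCCCCTGG, matching at positions 137–145.
Each forward site pairs with the reverse site to give a product ending at position 145: sizes 81, 61 bp.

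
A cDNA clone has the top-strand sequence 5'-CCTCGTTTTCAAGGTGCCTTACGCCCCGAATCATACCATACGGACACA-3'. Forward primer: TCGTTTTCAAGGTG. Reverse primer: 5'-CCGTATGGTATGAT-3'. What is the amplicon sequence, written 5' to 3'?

The forward primer matches the template at positions 3–16.
Reverse complement of the reverse primer: ATCATACCATACGG. This occurs on the top strand at positions 30–43.
The product is the template from position 3 through 43 (41 bp).

5'-TCGTTTTCAAGGTGCCTTACGCCCCGAATCATACCATACGG-3'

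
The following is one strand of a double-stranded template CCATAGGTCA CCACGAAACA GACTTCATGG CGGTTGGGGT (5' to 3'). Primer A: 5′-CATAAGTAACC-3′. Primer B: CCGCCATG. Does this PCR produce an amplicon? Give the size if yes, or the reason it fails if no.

Primer A (CATAAGTAACC) does not match the top strand, and its reverse complement GGTTACTTATG does not match either.
With no annealing site for primer A, no amplification occurs.

No product — primer A has no binding site in the template.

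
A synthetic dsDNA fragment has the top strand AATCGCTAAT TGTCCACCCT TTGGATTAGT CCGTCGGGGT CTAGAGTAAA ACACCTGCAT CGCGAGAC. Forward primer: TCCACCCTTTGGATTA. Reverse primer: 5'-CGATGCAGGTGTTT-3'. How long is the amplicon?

50 bp

Scanning the template, TCCACCCTTTGGATTA occurs at positions 13–28; this primer anneals to the bottom strand there with its 3' end pointing downstream.
Reverse complement of the reverse primer: AAACACCTGCATCG. This occurs on the top strand at positions 49–62.
Amplicon spans positions 13–62: 50 bp.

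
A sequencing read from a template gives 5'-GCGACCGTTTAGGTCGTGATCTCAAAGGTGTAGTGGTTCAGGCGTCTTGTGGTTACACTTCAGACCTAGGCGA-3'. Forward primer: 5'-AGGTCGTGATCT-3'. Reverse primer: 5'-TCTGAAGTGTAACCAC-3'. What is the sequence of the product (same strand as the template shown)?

Scanning the template, AGGTCGTGATCT occurs at positions 11–22; this primer anneals to the bottom strand there with its 3' end pointing downstream.
The reverse primer's reverse complement is GTGGTTACACTTCAGA, which matches the template at positions 49–64.
The product is the template from position 11 through 64 (54 bp).

5'-AGGTCGTGATCTCAAAGGTGTAGTGGTTCAGGCGTCTTGTGGTTACACTTCAGA-3'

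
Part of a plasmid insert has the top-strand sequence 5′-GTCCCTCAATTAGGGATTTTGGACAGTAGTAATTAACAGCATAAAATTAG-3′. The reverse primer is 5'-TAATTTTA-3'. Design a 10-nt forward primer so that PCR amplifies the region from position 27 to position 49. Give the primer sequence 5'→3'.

The reverse primer's reverse complement TAAAATTA matches the template at positions 42–49; the product starts at position 27.
The forward primer is identical to the top strand over positions 27–36: TAGTAATTAA.

5'-TAGTAATTAA-3'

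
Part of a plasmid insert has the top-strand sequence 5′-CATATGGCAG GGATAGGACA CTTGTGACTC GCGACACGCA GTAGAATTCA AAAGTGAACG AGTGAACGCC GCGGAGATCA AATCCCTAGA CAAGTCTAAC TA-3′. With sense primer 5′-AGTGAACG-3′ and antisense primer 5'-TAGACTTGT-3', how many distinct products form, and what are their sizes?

Two products: 46 bp, 38 bp

The forward primer AGTGAACG matches the top strand at positions 53–60, 61–68.
The reverse primer's reverse complement is ACAAGTCTA, matching at positions 90–98.
Each forward site pairs with the reverse site to give a product ending at position 98: sizes 46, 38 bp.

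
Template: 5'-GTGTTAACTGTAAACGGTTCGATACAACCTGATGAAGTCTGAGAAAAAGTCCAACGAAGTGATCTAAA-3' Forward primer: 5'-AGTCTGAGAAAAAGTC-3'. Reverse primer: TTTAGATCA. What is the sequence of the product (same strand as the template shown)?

Scanning the template, AGTCTGAGAAAAAGTC occurs at positions 36–51; this primer anneals to the bottom strand there with its 3' end pointing downstream.
The reverse primer's reverse complement is TGATCTAAA, which matches the template at positions 60–68.
The product is the template from position 36 through 68 (33 bp).

5'-AGTCTGAGAAAAAGTCCAACGAAGTGATCTAAA-3'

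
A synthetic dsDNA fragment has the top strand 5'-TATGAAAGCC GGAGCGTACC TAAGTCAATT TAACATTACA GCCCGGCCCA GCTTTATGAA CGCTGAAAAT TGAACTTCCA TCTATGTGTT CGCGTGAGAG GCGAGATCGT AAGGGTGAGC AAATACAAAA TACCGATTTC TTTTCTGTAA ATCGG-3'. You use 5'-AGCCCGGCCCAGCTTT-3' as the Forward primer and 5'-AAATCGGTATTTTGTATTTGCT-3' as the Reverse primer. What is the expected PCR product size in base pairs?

100 bp

Forward primer AGCCCGGCCCAGCTTT is found on the top strand at positions 40–55.
Taking the reverse complement of AAATCGGTATTTTGTATTTGCT gives AGCAAATACAAAATACCGATTT, found at positions 118–139 on the template; the primer anneals here to the top strand with its 3' end pointing upstream.
Product length = (reverse-primer end) − (forward-primer start) + 1 = 139 − 40 + 1 = 100 bp.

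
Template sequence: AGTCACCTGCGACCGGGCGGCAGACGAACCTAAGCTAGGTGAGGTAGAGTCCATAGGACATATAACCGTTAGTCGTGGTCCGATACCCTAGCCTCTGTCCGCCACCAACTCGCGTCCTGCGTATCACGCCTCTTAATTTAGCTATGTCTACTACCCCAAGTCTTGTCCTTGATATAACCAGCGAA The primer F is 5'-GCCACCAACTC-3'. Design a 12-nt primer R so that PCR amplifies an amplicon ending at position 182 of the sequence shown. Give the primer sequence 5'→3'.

The forward primer binds at positions 101–111; the product's 3' end on the top strand is position 182.
The reverse primer anneals to the top strand over positions 171–182, i.e. to GATATAACCAGC.
Its sequence written 5'→3' is the reverse complement: GCTGGTTATATC.

5'-GCTGGTTATATC-3'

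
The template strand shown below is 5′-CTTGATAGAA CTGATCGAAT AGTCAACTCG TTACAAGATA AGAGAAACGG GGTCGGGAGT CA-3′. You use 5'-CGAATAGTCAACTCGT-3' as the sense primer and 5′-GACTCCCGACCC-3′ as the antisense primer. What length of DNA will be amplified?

Scanning the template, CGAATAGTCAACTCGT occurs at positions 16–31; this primer anneals to the bottom strand there with its 3' end pointing downstream.
The reverse primer's reverse complement is GGGTCGGGAGTC, which matches the template at positions 50–61.
The product runs from position 16 to position 61, so its length is 61 − 16 + 1 = 46 bp.

46 bp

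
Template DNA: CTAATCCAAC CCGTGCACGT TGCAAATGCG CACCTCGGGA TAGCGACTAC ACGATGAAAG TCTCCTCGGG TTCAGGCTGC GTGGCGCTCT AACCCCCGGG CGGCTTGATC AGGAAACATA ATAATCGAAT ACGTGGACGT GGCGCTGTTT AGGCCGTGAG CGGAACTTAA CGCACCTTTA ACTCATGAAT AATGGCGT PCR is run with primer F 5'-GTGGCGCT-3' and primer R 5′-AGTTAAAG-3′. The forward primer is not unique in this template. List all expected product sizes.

The forward primer GTGGCGCT matches the top strand at positions 81–88, 139–146.
The reverse primer's reverse complement is CTTTAACT, matching at positions 176–183.
Each forward site pairs with the reverse site to give a product ending at position 183: sizes 103, 45 bp.

103 bp, 45 bp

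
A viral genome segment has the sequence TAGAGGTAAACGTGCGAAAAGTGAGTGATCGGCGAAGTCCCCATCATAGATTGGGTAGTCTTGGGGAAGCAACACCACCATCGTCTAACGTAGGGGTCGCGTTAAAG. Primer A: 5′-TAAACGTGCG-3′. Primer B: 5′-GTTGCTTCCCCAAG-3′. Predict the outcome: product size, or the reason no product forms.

Primer A (TAAACGTGCG) matches the top strand at positions 7–16; it acts as a forward primer.
Primer B's reverse complement is CTTGGGGAAGCAAC, matching the top strand at positions 60–73; it acts as a reverse primer.
The 3' ends face each other across positions 7–73, giving a 67 bp product.

Yes — a 67 bp product.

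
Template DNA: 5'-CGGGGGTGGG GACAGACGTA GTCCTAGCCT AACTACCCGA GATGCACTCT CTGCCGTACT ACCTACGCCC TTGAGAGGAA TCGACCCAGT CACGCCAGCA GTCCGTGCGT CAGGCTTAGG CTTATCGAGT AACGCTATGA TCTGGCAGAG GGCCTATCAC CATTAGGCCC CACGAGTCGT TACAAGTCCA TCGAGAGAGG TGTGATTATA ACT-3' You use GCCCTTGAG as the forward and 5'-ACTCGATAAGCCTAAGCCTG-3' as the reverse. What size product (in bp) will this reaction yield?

64 bp

The forward primer matches the template at positions 67–75.
Taking the reverse complement of ACTCGATAAGCCTAAGCCTG gives CAGGCTTAGGCTTATCGAGT, found at positions 111–130 on the template; the primer anneals here to the top strand with its 3' end pointing upstream.
Product length = (reverse-primer end) − (forward-primer start) + 1 = 130 − 67 + 1 = 64 bp.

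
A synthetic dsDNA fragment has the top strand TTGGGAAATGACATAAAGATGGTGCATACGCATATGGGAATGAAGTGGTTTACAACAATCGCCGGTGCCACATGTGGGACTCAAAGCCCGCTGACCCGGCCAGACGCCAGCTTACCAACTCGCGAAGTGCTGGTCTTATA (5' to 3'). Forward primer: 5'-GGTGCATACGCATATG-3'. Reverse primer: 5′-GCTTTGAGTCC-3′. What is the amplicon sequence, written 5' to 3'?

Forward primer GGTGCATACGCATATG is found on the top strand at positions 21–36.
Taking the reverse complement of GCTTTGAGTCC gives GGACTCAAAGC, found at positions 77–87 on the template; the primer anneals here to the top strand with its 3' end pointing upstream.
The product is the template from position 21 through 87 (67 bp).

5'-GGTGCATACGCATATGGGAATGAAGTGGTTTACAACAATCGCCGGTGCCACATGTGGGACTCAAAGC-3'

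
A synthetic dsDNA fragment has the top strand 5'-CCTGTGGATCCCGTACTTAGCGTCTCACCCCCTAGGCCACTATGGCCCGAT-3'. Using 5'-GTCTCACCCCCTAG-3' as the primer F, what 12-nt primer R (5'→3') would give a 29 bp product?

The forward primer binds at positions 22–35, so a 29 bp product ends at position 22 + 29 − 1 = 50.
The reverse primer anneals to the top strand over positions 39–50, i.e. to ACTATGGCCCGA.
Its sequence written 5'→3' is the reverse complement: TCGGGCCATAGT.

5'-TCGGGCCATAGT-3'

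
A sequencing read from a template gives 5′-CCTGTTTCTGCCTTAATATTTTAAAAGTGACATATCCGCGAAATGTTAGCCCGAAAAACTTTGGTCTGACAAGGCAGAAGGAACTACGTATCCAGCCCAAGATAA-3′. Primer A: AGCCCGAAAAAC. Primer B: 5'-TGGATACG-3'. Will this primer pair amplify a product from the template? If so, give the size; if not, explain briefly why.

Yes — a 47 bp product.

Primer A (AGCCCGAAAAAC) matches the top strand at positions 48–59; it acts as a forward primer.
Primer B's reverse complement is CGTATCCA, matching the top strand at positions 87–94; it acts as a reverse primer.
The 3' ends face each other across positions 48–94, giving a 47 bp product.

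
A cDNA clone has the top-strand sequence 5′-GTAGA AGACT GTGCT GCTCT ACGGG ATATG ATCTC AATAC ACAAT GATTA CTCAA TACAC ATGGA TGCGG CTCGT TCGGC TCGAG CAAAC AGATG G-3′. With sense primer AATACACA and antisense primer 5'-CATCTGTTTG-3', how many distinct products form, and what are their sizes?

The forward primer AATACACA matches the top strand at positions 36–43, 54–61.
The reverse primer's reverse complement is CAAACAGATG, matching at positions 86–95.
Each forward site pairs with the reverse site to give a product ending at position 95: sizes 60, 42 bp.

Two products: 60 bp, 42 bp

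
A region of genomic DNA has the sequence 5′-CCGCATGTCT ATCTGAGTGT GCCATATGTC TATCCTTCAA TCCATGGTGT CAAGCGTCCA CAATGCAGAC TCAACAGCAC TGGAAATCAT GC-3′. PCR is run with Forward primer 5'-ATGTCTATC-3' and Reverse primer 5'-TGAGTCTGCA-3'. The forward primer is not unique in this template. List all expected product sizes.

69 bp, 48 bp

The forward primer ATGTCTATC matches the top strand at positions 5–13, 26–34.
The reverse primer's reverse complement is TGCAGACTCA, matching at positions 64–73.
Each forward site pairs with the reverse site to give a product ending at position 73: sizes 69, 48 bp.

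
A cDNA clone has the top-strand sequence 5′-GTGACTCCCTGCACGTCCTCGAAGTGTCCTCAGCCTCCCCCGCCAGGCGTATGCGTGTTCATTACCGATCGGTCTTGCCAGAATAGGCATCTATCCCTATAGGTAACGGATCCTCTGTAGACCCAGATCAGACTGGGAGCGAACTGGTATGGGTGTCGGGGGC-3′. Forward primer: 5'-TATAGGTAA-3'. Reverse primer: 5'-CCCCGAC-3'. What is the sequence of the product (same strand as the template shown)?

Forward primer TATAGGTAA is found on the top strand at positions 98–106.
Taking the reverse complement of CCCCGAC gives GTCGGGG, found at positions 155–161 on the template; the primer anneals here to the top strand with its 3' end pointing upstream.
The product is the template from position 98 through 161 (64 bp).

5'-TATAGGTAACGGATCCTCTGTAGACCCAGATCAGACTGGGAGCGAACTGGTATGGGTGTCGGGG-3'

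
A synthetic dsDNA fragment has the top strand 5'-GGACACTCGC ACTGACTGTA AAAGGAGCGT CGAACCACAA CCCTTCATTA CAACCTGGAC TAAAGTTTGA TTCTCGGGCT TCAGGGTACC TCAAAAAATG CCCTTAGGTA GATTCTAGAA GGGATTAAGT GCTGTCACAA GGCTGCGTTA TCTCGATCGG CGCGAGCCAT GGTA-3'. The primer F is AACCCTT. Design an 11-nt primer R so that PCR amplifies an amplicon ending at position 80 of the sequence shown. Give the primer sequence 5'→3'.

The forward primer binds at positions 39–45; the product's 3' end on the top strand is position 80.
The reverse primer anneals to the top strand over positions 70–80, i.e. to ATTCTCGGGCT.
Its sequence written 5'→3' is the reverse complement: AGCCCGAGAAT.

5'-AGCCCGAGAAT-3'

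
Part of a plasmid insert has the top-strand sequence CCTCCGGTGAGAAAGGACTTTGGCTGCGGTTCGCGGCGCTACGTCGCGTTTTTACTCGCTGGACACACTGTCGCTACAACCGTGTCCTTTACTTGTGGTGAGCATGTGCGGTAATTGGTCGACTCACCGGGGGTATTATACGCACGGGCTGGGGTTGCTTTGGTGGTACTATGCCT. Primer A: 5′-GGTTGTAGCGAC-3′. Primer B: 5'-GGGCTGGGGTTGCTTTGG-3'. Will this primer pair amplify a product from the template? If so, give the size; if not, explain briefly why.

Primer A (GGTTGTAGCGAC) has reverse complement GTCGCTACAACC, which matches the top strand at positions 70–81; primer A anneals to the top strand there with its 3' end pointing upstream toward position 70.
Primer B (GGGCTGGGGTTGCTTTGG) matches the top strand directly at positions 146–163; it anneals to the bottom strand with its 3' end pointing downstream toward position 163.
The 3' ends diverge (primer A extends toward position 1, primer B toward position 176), so the primers never converge on a shared product.

No product — the primers' 3' ends point away from each other.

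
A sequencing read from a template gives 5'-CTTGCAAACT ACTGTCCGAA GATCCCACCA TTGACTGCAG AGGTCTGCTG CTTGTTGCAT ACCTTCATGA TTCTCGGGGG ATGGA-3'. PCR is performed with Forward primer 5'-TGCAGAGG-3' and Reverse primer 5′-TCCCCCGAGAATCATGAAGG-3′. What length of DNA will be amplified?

46 bp

Forward primer TGCAGAGG is found on the top strand at positions 36–43.
Taking the reverse complement of TCCCCCGAGAATCATGAAGG gives CCTTCATGATTCTCGGGGGA, found at positions 62–81 on the template; the primer anneals here to the top strand with its 3' end pointing upstream.
Product length = (reverse-primer end) − (forward-primer start) + 1 = 81 − 36 + 1 = 46 bp.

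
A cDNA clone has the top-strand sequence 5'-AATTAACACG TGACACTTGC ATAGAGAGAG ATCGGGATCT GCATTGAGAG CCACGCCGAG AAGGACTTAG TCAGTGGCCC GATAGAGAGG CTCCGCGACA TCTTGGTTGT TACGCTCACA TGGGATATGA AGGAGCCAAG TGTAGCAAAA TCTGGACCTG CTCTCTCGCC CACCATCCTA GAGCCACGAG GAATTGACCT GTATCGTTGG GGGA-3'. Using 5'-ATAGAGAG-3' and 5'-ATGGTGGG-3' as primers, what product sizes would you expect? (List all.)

156 bp, 95 bp

The forward primer ATAGAGAG matches the top strand at positions 21–28, 82–89.
The reverse primer's reverse complement is CCCACCAT, matching at positions 169–176.
Each forward site pairs with the reverse site to give a product ending at position 176: sizes 156, 95 bp.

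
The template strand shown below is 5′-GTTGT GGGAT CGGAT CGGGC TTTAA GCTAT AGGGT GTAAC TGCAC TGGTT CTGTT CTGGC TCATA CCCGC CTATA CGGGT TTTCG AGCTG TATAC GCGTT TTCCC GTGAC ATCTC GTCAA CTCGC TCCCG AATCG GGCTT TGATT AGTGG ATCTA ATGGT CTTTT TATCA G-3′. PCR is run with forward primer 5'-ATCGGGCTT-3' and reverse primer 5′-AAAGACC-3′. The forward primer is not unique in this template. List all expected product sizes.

151 bp, 33 bp

The forward primer ATCGGGCTT matches the top strand at positions 14–22, 132–140.
The reverse primer's reverse complement is GGTCTTT, matching at positions 158–164.
Each forward site pairs with the reverse site to give a product ending at position 164: sizes 151, 33 bp.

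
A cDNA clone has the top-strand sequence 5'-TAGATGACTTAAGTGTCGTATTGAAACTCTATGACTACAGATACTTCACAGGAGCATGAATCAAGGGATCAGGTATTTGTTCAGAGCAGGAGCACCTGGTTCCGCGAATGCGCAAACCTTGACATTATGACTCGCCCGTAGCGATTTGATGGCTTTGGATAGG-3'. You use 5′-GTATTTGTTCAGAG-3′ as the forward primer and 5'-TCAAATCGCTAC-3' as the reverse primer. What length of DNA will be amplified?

Scanning the template, GTATTTGTTCAGAG occurs at positions 73–86; this primer anneals to the bottom strand there with its 3' end pointing downstream.
Taking the reverse complement of TCAAATCGCTAC gives GTAGCGATTTGA, found at positions 138–149 on the template; the primer anneals here to the top strand with its 3' end pointing upstream.
Product length = (reverse-primer end) − (forward-primer start) + 1 = 149 − 73 + 1 = 77 bp.

77 bp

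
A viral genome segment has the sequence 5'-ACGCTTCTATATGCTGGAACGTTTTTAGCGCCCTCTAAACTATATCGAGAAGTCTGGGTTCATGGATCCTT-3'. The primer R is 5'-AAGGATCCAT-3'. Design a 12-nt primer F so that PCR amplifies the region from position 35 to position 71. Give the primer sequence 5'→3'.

The reverse primer's reverse complement ATGGATCCTT matches the template at positions 62–71; the product starts at position 35.
The forward primer is identical to the top strand over positions 35–46: CTAAACTATATC.

5'-CTAAACTATATC-3'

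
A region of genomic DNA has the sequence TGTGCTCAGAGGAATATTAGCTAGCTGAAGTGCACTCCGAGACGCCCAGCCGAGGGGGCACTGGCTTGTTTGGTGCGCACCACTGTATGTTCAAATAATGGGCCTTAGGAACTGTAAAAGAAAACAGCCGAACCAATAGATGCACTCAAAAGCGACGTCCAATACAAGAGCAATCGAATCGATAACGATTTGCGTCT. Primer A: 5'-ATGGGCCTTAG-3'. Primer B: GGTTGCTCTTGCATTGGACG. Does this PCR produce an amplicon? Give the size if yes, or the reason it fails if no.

No product — primer B has no binding site in the template.

Primer B (GGTTGCTCTTGCATTGGACG) does not match the top strand, and its reverse complement CGTCCAATGCAAGAGCAACC does not match either.
With no annealing site for primer B, no amplification occurs.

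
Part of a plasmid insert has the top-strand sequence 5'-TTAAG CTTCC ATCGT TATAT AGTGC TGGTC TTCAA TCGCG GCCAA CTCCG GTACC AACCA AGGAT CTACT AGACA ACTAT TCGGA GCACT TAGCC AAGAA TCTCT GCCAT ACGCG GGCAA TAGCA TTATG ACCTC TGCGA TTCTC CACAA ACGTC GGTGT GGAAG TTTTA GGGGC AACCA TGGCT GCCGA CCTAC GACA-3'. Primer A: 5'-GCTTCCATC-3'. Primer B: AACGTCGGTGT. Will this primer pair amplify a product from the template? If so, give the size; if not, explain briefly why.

No product — both primers anneal to the same strand and extend in the same direction.

Primer A (GCTTCCATC) matches the top strand at positions 5–13 (3' end points downstream).
Primer B (AACGTCGGTGT) also matches the top strand directly, at positions 150–160 — its reverse complement ACACCGACGTT is not present.
Both primers anneal to the bottom strand with 3' ends pointing the same way, so neither can prime synthesis back toward the other.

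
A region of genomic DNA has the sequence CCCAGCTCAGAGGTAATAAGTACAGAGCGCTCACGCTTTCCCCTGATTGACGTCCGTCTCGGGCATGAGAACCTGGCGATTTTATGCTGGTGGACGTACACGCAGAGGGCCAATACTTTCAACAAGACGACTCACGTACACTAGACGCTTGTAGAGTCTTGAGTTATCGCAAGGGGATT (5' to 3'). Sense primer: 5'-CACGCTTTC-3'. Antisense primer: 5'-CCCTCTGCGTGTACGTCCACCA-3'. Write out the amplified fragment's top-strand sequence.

5'-CACGCTTTCCCCTGATTGACGTCCGTCTCGGGCATGAGAACCTGGCGATTTTATGCTGGTGGACGTACACGCAGAGGG-3'

Scanning the template, CACGCTTTC occurs at positions 32–40; this primer anneals to the bottom strand there with its 3' end pointing downstream.
The reverse primer's reverse complement is TGGTGGACGTACACGCAGAGGG, which matches the template at positions 88–109.
The product is the template from position 32 through 109 (78 bp).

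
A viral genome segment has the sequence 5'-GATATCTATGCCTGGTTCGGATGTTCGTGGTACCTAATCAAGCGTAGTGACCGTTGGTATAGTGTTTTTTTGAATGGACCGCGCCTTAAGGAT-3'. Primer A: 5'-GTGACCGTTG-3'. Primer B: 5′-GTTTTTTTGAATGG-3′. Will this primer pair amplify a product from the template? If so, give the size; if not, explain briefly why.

No product — both primers anneal to the same strand and extend in the same direction.

Primer A (GTGACCGTTG) matches the top strand at positions 47–56 (3' end points downstream).
Primer B (GTTTTTTTGAATGG) also matches the top strand directly, at positions 64–77 — its reverse complement CCATTCAAAAAAAC is not present.
Both primers anneal to the bottom strand with 3' ends pointing the same way, so neither can prime synthesis back toward the other.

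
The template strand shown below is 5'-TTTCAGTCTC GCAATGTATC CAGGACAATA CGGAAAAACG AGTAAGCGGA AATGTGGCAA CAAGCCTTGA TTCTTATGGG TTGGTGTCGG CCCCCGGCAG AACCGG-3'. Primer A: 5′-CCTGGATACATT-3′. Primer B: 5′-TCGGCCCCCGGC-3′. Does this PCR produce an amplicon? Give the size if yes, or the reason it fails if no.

No product — the primers' 3' ends point away from each other.

Primer A (CCTGGATACATT) has reverse complement AATGTATCCAGG, which matches the top strand at positions 13–24; primer A anneals to the top strand there with its 3' end pointing upstream toward position 13.
Primer B (TCGGCCCCCGGC) matches the top strand directly at positions 87–98; it anneals to the bottom strand with its 3' end pointing downstream toward position 98.
The 3' ends diverge (primer A extends toward position 1, primer B toward position 106), so the primers never converge on a shared product.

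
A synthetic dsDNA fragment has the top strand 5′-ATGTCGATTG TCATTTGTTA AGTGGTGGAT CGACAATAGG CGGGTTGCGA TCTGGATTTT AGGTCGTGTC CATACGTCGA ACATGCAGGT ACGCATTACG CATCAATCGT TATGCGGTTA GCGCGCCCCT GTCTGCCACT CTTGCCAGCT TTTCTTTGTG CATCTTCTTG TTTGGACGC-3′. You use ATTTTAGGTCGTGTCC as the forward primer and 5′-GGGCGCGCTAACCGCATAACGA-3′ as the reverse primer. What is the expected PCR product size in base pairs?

73 bp

Scanning the template, ATTTTAGGTCGTGTCC occurs at positions 56–71; this primer anneals to the bottom strand there with its 3' end pointing downstream.
Reverse complement of the reverse primer: TCGTTATGCGGTTAGCGCGCCC. This occurs on the top strand at positions 107–128.
The product runs from position 56 to position 128, so its length is 128 − 56 + 1 = 73 bp.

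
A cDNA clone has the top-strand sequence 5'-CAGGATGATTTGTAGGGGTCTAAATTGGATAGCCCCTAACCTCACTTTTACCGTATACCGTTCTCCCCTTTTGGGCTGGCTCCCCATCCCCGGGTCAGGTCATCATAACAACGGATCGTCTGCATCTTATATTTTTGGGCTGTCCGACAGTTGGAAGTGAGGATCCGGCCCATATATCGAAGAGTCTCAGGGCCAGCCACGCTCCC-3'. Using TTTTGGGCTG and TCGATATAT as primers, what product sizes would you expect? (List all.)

112 bp, 48 bp

The forward primer TTTTGGGCTG matches the top strand at positions 69–78, 133–142.
The reverse primer's reverse complement is ATATATCGA, matching at positions 172–180.
Each forward site pairs with the reverse site to give a product ending at position 180: sizes 112, 48 bp.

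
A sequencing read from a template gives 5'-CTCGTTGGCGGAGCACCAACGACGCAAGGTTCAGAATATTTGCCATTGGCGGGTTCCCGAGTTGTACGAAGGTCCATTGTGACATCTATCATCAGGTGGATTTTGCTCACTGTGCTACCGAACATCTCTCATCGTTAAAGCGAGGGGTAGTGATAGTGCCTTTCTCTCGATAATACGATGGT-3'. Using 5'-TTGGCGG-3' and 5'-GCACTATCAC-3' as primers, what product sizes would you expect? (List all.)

The forward primer TTGGCGG matches the top strand at positions 5–11, 46–52.
The reverse primer's reverse complement is GTGATAGTGC, matching at positions 150–159.
Each forward site pairs with the reverse site to give a product ending at position 159: sizes 155, 114 bp.

155 bp, 114 bp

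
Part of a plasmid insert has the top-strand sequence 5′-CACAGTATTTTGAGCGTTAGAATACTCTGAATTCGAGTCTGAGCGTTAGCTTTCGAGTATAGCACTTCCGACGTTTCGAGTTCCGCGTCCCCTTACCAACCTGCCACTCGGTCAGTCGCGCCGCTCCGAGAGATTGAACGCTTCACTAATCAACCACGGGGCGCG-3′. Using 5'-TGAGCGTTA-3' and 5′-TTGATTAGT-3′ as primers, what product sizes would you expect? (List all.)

The forward primer TGAGCGTTA matches the top strand at positions 11–19, 40–48.
The reverse primer's reverse complement is ACTAATCAA, matching at positions 145–153.
Each forward site pairs with the reverse site to give a product ending at position 153: sizes 143, 114 bp.

143 bp, 114 bp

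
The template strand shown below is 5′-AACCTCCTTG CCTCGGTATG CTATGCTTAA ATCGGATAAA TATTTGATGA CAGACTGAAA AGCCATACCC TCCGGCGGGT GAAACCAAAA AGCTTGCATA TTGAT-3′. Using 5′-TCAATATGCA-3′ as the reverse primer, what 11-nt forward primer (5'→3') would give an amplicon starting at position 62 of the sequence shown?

The reverse primer's reverse complement TGCATATTGA matches the template at positions 95–104; the product starts at position 62.
The forward primer is identical to the top strand over positions 62–72: GCCATACCCTC.

5'-GCCATACCCTC-3'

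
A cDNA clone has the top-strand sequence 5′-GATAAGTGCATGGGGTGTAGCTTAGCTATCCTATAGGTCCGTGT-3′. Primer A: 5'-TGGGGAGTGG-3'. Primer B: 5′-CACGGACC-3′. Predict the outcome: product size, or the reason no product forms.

Primer A (TGGGGAGTGG) does not match the top strand, and its reverse complement CCACTCCCCA does not match either.
With no annealing site for primer A, no amplification occurs.

No product — primer A has no binding site in the template.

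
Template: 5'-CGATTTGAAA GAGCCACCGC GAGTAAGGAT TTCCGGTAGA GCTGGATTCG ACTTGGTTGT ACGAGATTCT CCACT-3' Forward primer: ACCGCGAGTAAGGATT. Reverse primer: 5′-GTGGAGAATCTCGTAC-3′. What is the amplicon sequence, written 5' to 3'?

Forward primer ACCGCGAGTAAGGATT is found on the top strand at positions 16–31.
Taking the reverse complement of GTGGAGAATCTCGTAC gives GTACGAGATTCTCCAC, found at positions 59–74 on the template; the primer anneals here to the top strand with its 3' end pointing upstream.
The product is the template from position 16 through 74 (59 bp).

5'-ACCGCGAGTAAGGATTTCCGGTAGAGCTGGATTCGACTTGGTTGTACGAGATTCTCCAC-3'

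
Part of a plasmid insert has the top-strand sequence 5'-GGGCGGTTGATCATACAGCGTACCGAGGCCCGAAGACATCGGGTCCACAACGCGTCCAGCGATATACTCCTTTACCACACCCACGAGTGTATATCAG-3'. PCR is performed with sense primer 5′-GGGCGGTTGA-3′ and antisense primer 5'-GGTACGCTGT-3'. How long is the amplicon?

24 bp

Forward primer GGGCGGTTGA is found on the top strand at positions 1–10.
Taking the reverse complement of GGTACGCTGT gives ACAGCGTACC, found at positions 15–24 on the template; the primer anneals here to the top strand with its 3' end pointing upstream.
The product runs from position 1 to position 24, so its length is 24 − 1 + 1 = 24 bp.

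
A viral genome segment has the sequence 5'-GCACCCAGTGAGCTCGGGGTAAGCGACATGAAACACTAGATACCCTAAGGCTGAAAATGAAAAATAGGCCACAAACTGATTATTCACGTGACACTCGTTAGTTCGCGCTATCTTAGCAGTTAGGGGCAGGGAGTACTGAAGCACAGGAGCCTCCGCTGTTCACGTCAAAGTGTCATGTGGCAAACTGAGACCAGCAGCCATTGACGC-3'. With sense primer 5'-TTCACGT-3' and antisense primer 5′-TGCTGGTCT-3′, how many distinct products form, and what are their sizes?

Two products: 114 bp, 38 bp

The forward primer TTCACGT matches the top strand at positions 83–89, 159–165.
The reverse primer's reverse complement is AGACCAGCA, matching at positions 188–196.
Each forward site pairs with the reverse site to give a product ending at position 196: sizes 114, 38 bp.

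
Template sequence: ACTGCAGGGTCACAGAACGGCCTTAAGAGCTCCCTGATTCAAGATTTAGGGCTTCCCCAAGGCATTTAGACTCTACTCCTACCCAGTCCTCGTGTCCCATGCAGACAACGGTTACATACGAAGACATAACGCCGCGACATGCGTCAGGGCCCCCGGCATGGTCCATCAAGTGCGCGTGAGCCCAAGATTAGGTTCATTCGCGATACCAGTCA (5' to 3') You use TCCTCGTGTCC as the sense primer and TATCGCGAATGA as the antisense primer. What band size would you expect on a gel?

Forward primer TCCTCGTGTCC is found on the top strand at positions 87–97.
Taking the reverse complement of TATCGCGAATGA gives TCATTCGCGATA, found at positions 194–205 on the template; the primer anneals here to the top strand with its 3' end pointing upstream.
Amplicon spans positions 87–205: 119 bp.

119 bp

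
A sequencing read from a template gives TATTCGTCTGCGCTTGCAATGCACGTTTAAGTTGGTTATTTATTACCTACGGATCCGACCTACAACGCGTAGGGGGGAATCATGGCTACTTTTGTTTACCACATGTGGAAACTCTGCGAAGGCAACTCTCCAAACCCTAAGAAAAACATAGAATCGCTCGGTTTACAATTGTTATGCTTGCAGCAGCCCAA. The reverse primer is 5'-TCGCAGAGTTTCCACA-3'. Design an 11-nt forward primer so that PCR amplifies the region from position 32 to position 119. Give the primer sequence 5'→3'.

5'-TTGGTTATTTA-3'

The reverse primer's reverse complement TGTGGAAACTCTGCGA matches the template at positions 104–119; the product starts at position 32.
The forward primer is identical to the top strand over positions 32–42: TTGGTTATTTA.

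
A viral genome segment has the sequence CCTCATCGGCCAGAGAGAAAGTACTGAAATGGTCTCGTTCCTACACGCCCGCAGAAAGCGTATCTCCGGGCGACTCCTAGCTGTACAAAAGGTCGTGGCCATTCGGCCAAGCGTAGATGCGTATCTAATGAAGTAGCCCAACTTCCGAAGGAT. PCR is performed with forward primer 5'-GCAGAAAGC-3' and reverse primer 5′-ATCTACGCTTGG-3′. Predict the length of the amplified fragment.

68 bp

The forward primer matches the template at positions 51–59.
The reverse primer's reverse complement is CCAAGCGTAGAT, which matches the template at positions 107–118.
Product length = (reverse-primer end) − (forward-primer start) + 1 = 118 − 51 + 1 = 68 bp.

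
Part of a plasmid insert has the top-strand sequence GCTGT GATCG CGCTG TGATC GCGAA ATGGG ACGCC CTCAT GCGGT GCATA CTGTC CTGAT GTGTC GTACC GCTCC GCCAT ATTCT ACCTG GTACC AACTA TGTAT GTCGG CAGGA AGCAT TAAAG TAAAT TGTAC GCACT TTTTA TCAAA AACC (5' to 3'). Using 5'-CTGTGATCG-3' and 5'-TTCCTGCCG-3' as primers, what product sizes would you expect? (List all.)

115 bp, 104 bp

The forward primer CTGTGATCG matches the top strand at positions 2–10, 13–21.
The reverse primer's reverse complement is CGGCAGGAA, matching at positions 108–116.
Each forward site pairs with the reverse site to give a product ending at position 116: sizes 115, 104 bp.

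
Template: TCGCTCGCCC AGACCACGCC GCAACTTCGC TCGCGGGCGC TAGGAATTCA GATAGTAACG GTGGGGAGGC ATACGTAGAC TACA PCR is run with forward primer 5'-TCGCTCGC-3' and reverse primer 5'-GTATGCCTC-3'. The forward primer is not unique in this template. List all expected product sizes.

74 bp, 48 bp

The forward primer TCGCTCGC matches the top strand at positions 1–8, 27–34.
The reverse primer's reverse complement is GAGGCATAC, matching at positions 66–74.
Each forward site pairs with the reverse site to give a product ending at position 74: sizes 74, 48 bp.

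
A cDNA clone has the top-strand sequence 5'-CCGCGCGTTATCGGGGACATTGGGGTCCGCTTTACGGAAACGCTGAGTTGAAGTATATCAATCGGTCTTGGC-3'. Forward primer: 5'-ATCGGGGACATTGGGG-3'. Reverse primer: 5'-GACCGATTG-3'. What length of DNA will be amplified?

Forward primer ATCGGGGACATTGGGG is found on the top strand at positions 10–25.
Reverse complement of the reverse primer: CAATCGGTC. This occurs on the top strand at positions 59–67.
The product runs from position 10 to position 67, so its length is 67 − 10 + 1 = 58 bp.

58 bp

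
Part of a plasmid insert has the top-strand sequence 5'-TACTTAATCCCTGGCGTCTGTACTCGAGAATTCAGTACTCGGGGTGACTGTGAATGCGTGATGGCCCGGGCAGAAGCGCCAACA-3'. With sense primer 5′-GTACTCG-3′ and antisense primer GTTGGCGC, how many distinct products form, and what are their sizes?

The forward primer GTACTCG matches the top strand at positions 20–26, 35–41.
The reverse primer's reverse complement is GCGCCAAC, matching at positions 76–83.
Each forward site pairs with the reverse site to give a product ending at position 83: sizes 64, 49 bp.

Two products: 64 bp, 49 bp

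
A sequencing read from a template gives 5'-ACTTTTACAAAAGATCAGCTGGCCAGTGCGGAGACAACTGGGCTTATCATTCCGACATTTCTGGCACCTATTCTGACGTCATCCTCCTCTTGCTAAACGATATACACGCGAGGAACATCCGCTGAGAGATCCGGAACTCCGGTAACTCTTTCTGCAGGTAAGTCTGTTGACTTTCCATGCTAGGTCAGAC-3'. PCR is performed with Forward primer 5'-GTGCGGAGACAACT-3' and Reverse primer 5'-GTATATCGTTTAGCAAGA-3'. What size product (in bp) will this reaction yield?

Scanning the template, GTGCGGAGACAACT occurs at positions 26–39; this primer anneals to the bottom strand there with its 3' end pointing downstream.
Reverse complement of the reverse primer: TCTTGCTAAACGATATAC. This occurs on the top strand at positions 88–105.
The product runs from position 26 to position 105, so its length is 105 − 26 + 1 = 80 bp.

80 bp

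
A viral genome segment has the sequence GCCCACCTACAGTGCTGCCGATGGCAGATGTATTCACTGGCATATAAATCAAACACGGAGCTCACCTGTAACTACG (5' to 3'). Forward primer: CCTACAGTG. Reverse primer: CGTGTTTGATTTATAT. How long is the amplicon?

Forward primer CCTACAGTG is found on the top strand at positions 6–14.
The reverse primer's reverse complement is ATATAAATCAAACACG, which matches the template at positions 42–57.
Product length = (reverse-primer end) − (forward-primer start) + 1 = 57 − 6 + 1 = 52 bp.

52 bp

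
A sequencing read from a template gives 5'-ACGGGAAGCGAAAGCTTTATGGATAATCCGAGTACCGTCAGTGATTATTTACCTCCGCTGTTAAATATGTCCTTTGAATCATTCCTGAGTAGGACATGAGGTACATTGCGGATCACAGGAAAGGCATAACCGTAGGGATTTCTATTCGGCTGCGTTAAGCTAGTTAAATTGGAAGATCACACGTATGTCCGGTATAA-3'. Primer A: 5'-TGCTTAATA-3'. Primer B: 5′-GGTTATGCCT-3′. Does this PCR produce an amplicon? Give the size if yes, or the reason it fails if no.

Primer A (TGCTTAATA) does not match the top strand, and its reverse complement TATTAAGCA does not match either.
With no annealing site for primer A, no amplification occurs.

No product — primer A has no binding site in the template.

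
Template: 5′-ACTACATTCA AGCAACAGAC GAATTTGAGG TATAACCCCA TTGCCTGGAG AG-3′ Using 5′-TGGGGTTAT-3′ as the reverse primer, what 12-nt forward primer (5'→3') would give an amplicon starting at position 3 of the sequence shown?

The reverse primer's reverse complement ATAACCCCA matches the template at positions 32–40; the product starts at position 3.
The forward primer is identical to the top strand over positions 3–14: TACATTCAAGCA.

5'-TACATTCAAGCA-3'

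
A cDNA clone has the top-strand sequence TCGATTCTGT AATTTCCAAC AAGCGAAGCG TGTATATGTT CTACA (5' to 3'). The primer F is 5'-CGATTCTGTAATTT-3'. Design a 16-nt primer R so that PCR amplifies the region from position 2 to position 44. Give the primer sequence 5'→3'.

5'-GTAGAACATATACACG-3'

The product's 3' end on the top strand is position 44.
The reverse primer anneals to the top strand over positions 29–44, i.e. to CGTGTATATGTTCTAC.
Its sequence written 5'→3' is the reverse complement: GTAGAACATATACACG.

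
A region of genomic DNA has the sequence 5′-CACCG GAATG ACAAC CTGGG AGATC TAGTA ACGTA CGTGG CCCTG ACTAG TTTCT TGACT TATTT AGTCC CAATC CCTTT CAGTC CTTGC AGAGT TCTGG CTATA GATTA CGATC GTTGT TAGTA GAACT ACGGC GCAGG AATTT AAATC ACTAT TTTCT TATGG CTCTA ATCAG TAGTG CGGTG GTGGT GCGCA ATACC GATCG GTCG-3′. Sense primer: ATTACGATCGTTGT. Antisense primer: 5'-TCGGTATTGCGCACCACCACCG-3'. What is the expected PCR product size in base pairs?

The forward primer matches the template at positions 107–120.
Taking the reverse complement of TCGGTATTGCGCACCACCACCG gives CGGTGGTGGTGCGCAATACCGA, found at positions 181–202 on the template; the primer anneals here to the top strand with its 3' end pointing upstream.
Product length = (reverse-primer end) − (forward-primer start) + 1 = 202 − 107 + 1 = 96 bp.

96 bp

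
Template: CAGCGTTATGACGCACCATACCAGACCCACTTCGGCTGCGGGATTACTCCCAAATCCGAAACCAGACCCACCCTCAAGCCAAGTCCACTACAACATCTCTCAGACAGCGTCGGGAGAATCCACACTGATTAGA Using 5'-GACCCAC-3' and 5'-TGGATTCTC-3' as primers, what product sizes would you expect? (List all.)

99 bp, 58 bp

The forward primer GACCCAC matches the top strand at positions 24–30, 65–71.
The reverse primer's reverse complement is GAGAATCCA, matching at positions 114–122.
Each forward site pairs with the reverse site to give a product ending at position 122: sizes 99, 58 bp.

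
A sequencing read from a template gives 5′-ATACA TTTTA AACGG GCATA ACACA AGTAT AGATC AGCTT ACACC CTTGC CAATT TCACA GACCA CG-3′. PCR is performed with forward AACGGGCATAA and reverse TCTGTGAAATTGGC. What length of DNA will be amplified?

Scanning the template, AACGGGCATAA occurs at positions 11–21; this primer anneals to the bottom strand there with its 3' end pointing downstream.
Taking the reverse complement of TCTGTGAAATTGGC gives GCCAATTTCACAGA, found at positions 49–62 on the template; the primer anneals here to the top strand with its 3' end pointing upstream.
The product runs from position 11 to position 62, so its length is 62 − 11 + 1 = 52 bp.

52 bp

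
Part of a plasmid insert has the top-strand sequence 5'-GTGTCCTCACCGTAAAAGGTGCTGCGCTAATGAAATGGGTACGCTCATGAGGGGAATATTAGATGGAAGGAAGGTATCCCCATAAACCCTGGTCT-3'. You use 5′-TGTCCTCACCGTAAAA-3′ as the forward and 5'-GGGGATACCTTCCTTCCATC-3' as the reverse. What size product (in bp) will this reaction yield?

Scanning the template, TGTCCTCACCGTAAAA occurs at positions 2–17; this primer anneals to the bottom strand there with its 3' end pointing downstream.
Taking the reverse complement of GGGGATACCTTCCTTCCATC gives GATGGAAGGAAGGTATCCCC, found at positions 62–81 on the template; the primer anneals here to the top strand with its 3' end pointing upstream.
Product length = (reverse-primer end) − (forward-primer start) + 1 = 81 − 2 + 1 = 80 bp.

80 bp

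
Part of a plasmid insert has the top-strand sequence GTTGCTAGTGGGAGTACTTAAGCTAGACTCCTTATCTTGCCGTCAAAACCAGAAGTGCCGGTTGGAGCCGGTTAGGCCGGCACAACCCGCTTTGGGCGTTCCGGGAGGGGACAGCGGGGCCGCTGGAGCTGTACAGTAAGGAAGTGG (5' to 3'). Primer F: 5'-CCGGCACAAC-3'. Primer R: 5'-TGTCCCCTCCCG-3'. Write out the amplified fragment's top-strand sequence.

Forward primer CCGGCACAAC is found on the top strand at positions 77–86.
The reverse primer's reverse complement is CGGGAGGGGACA, which matches the template at positions 102–113.
The product is the template from position 77 through 113 (37 bp).

5'-CCGGCACAACCCGCTTTGGGCGTTCCGGGAGGGGACA-3'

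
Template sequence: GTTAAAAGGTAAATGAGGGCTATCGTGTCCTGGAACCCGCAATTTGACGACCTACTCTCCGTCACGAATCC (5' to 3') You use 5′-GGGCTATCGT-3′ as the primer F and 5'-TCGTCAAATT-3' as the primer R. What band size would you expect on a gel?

The forward primer matches the template at positions 17–26.
Reverse complement of the reverse primer: AATTTGACGA. This occurs on the top strand at positions 41–50.
The product runs from position 17 to position 50, so its length is 50 − 17 + 1 = 34 bp.

34 bp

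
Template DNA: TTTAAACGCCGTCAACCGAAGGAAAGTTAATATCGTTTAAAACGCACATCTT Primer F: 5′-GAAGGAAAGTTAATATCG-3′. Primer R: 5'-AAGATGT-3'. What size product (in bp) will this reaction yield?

Forward primer GAAGGAAAGTTAATATCG is found on the top strand at positions 18–35.
Taking the reverse complement of AAGATGT gives ACATCTT, found at positions 46–52 on the template; the primer anneals here to the top strand with its 3' end pointing upstream.
Product length = (reverse-primer end) − (forward-primer start) + 1 = 52 − 18 + 1 = 35 bp.

35 bp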